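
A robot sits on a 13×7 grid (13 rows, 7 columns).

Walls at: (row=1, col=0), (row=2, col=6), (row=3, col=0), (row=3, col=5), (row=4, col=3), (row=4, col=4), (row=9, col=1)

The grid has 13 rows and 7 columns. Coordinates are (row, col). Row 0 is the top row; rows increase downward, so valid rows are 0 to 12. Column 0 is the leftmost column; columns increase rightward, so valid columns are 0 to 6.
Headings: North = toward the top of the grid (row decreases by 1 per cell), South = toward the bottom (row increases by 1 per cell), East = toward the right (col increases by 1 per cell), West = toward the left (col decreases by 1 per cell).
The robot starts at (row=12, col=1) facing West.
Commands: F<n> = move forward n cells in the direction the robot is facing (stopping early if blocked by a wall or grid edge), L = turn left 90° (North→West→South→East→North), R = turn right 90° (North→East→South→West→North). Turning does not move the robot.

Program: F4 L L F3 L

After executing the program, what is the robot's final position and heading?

Answer: Final position: (row=12, col=3), facing North

Derivation:
Start: (row=12, col=1), facing West
  F4: move forward 1/4 (blocked), now at (row=12, col=0)
  L: turn left, now facing South
  L: turn left, now facing East
  F3: move forward 3, now at (row=12, col=3)
  L: turn left, now facing North
Final: (row=12, col=3), facing North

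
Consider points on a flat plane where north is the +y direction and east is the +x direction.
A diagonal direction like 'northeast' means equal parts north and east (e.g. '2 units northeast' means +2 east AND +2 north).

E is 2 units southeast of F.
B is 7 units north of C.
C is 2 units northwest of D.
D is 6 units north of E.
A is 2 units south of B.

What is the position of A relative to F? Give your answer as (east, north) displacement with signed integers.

Answer: A is at (east=0, north=11) relative to F.

Derivation:
Place F at the origin (east=0, north=0).
  E is 2 units southeast of F: delta (east=+2, north=-2); E at (east=2, north=-2).
  D is 6 units north of E: delta (east=+0, north=+6); D at (east=2, north=4).
  C is 2 units northwest of D: delta (east=-2, north=+2); C at (east=0, north=6).
  B is 7 units north of C: delta (east=+0, north=+7); B at (east=0, north=13).
  A is 2 units south of B: delta (east=+0, north=-2); A at (east=0, north=11).
Therefore A relative to F: (east=0, north=11).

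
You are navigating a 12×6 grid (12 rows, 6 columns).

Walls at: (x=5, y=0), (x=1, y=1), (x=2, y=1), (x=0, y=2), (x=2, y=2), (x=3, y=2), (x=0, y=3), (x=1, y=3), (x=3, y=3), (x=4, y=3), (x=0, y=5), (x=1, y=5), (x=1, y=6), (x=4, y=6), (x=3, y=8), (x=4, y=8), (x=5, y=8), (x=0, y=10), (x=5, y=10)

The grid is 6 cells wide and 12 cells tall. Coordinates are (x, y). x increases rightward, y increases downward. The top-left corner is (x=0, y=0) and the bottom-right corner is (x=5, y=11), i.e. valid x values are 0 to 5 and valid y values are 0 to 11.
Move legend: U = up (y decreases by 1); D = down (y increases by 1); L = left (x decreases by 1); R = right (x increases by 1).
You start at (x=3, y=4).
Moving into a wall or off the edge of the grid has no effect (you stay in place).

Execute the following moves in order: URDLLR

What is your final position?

Answer: Final position: (x=3, y=5)

Derivation:
Start: (x=3, y=4)
  U (up): blocked, stay at (x=3, y=4)
  R (right): (x=3, y=4) -> (x=4, y=4)
  D (down): (x=4, y=4) -> (x=4, y=5)
  L (left): (x=4, y=5) -> (x=3, y=5)
  L (left): (x=3, y=5) -> (x=2, y=5)
  R (right): (x=2, y=5) -> (x=3, y=5)
Final: (x=3, y=5)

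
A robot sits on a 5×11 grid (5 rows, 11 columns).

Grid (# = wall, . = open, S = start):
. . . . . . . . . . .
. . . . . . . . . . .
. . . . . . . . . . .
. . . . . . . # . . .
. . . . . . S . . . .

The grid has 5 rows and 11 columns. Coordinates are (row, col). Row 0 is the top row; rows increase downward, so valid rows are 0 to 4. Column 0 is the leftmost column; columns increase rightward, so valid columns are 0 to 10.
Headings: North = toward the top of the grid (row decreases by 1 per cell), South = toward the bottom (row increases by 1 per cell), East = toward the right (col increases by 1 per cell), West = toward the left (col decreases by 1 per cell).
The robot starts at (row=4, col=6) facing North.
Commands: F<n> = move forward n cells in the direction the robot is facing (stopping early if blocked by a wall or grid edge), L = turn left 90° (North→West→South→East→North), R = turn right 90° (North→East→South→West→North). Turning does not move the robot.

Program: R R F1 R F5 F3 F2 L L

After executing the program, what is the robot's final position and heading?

Answer: Final position: (row=4, col=0), facing East

Derivation:
Start: (row=4, col=6), facing North
  R: turn right, now facing East
  R: turn right, now facing South
  F1: move forward 0/1 (blocked), now at (row=4, col=6)
  R: turn right, now facing West
  F5: move forward 5, now at (row=4, col=1)
  F3: move forward 1/3 (blocked), now at (row=4, col=0)
  F2: move forward 0/2 (blocked), now at (row=4, col=0)
  L: turn left, now facing South
  L: turn left, now facing East
Final: (row=4, col=0), facing East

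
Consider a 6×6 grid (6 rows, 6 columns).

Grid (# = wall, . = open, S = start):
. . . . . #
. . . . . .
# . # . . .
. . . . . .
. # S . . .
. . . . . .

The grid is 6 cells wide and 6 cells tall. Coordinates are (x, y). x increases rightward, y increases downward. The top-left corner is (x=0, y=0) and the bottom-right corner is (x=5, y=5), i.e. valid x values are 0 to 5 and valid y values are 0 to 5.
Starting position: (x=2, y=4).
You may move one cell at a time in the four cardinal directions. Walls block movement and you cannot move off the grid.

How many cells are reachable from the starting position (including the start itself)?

BFS flood-fill from (x=2, y=4):
  Distance 0: (x=2, y=4)
  Distance 1: (x=2, y=3), (x=3, y=4), (x=2, y=5)
  Distance 2: (x=1, y=3), (x=3, y=3), (x=4, y=4), (x=1, y=5), (x=3, y=5)
  Distance 3: (x=1, y=2), (x=3, y=2), (x=0, y=3), (x=4, y=3), (x=5, y=4), (x=0, y=5), (x=4, y=5)
  Distance 4: (x=1, y=1), (x=3, y=1), (x=4, y=2), (x=5, y=3), (x=0, y=4), (x=5, y=5)
  Distance 5: (x=1, y=0), (x=3, y=0), (x=0, y=1), (x=2, y=1), (x=4, y=1), (x=5, y=2)
  Distance 6: (x=0, y=0), (x=2, y=0), (x=4, y=0), (x=5, y=1)
Total reachable: 32 (grid has 32 open cells total)

Answer: Reachable cells: 32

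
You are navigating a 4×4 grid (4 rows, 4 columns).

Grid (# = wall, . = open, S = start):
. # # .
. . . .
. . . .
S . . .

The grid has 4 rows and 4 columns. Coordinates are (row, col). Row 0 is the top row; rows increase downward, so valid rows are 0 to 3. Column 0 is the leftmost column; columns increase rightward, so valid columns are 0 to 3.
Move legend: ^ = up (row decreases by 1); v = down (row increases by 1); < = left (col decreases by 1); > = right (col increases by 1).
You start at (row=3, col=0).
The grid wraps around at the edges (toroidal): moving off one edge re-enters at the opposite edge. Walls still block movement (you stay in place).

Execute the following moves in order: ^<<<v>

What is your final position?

Start: (row=3, col=0)
  ^ (up): (row=3, col=0) -> (row=2, col=0)
  < (left): (row=2, col=0) -> (row=2, col=3)
  < (left): (row=2, col=3) -> (row=2, col=2)
  < (left): (row=2, col=2) -> (row=2, col=1)
  v (down): (row=2, col=1) -> (row=3, col=1)
  > (right): (row=3, col=1) -> (row=3, col=2)
Final: (row=3, col=2)

Answer: Final position: (row=3, col=2)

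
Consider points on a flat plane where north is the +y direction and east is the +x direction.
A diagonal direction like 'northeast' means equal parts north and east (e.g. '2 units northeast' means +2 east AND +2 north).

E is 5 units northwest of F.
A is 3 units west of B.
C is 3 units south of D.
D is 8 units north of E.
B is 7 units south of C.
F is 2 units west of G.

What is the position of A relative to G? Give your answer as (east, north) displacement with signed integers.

Answer: A is at (east=-10, north=3) relative to G.

Derivation:
Place G at the origin (east=0, north=0).
  F is 2 units west of G: delta (east=-2, north=+0); F at (east=-2, north=0).
  E is 5 units northwest of F: delta (east=-5, north=+5); E at (east=-7, north=5).
  D is 8 units north of E: delta (east=+0, north=+8); D at (east=-7, north=13).
  C is 3 units south of D: delta (east=+0, north=-3); C at (east=-7, north=10).
  B is 7 units south of C: delta (east=+0, north=-7); B at (east=-7, north=3).
  A is 3 units west of B: delta (east=-3, north=+0); A at (east=-10, north=3).
Therefore A relative to G: (east=-10, north=3).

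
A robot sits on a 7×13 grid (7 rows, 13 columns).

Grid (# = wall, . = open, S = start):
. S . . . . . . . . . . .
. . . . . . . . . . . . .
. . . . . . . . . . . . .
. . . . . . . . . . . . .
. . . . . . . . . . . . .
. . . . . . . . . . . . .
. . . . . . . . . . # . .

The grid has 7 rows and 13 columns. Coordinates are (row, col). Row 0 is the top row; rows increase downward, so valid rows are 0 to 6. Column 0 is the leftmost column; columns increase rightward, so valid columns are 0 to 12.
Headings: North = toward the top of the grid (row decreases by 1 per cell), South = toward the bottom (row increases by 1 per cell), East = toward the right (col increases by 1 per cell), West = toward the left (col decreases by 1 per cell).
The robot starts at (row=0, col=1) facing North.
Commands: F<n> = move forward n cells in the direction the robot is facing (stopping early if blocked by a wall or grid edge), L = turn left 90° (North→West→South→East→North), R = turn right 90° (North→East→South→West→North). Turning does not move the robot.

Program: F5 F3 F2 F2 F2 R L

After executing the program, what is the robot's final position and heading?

Answer: Final position: (row=0, col=1), facing North

Derivation:
Start: (row=0, col=1), facing North
  F5: move forward 0/5 (blocked), now at (row=0, col=1)
  F3: move forward 0/3 (blocked), now at (row=0, col=1)
  [×3]F2: move forward 0/2 (blocked), now at (row=0, col=1)
  R: turn right, now facing East
  L: turn left, now facing North
Final: (row=0, col=1), facing North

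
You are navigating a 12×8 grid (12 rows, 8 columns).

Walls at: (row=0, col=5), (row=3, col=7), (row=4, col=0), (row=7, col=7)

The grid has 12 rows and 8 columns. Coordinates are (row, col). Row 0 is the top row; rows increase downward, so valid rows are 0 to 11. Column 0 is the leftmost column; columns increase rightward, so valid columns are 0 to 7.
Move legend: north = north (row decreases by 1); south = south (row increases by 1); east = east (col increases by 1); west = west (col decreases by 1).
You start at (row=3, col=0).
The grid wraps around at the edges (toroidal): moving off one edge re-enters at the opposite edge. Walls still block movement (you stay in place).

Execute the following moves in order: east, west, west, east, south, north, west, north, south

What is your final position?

Answer: Final position: (row=3, col=0)

Derivation:
Start: (row=3, col=0)
  east (east): (row=3, col=0) -> (row=3, col=1)
  west (west): (row=3, col=1) -> (row=3, col=0)
  west (west): blocked, stay at (row=3, col=0)
  east (east): (row=3, col=0) -> (row=3, col=1)
  south (south): (row=3, col=1) -> (row=4, col=1)
  north (north): (row=4, col=1) -> (row=3, col=1)
  west (west): (row=3, col=1) -> (row=3, col=0)
  north (north): (row=3, col=0) -> (row=2, col=0)
  south (south): (row=2, col=0) -> (row=3, col=0)
Final: (row=3, col=0)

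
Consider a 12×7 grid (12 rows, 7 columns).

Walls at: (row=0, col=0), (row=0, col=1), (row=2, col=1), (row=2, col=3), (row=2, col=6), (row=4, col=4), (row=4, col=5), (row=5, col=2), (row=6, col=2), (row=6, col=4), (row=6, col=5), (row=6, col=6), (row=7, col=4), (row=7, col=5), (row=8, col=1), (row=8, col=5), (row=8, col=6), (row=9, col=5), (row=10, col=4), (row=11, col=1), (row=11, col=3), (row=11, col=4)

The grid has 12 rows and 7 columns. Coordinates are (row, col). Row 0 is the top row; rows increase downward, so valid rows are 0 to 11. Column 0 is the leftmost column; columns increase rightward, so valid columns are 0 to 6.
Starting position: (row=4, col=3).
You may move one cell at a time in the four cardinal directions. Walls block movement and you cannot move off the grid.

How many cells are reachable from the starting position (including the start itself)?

BFS flood-fill from (row=4, col=3):
  Distance 0: (row=4, col=3)
  Distance 1: (row=3, col=3), (row=4, col=2), (row=5, col=3)
  Distance 2: (row=3, col=2), (row=3, col=4), (row=4, col=1), (row=5, col=4), (row=6, col=3)
  Distance 3: (row=2, col=2), (row=2, col=4), (row=3, col=1), (row=3, col=5), (row=4, col=0), (row=5, col=1), (row=5, col=5), (row=7, col=3)
  Distance 4: (row=1, col=2), (row=1, col=4), (row=2, col=5), (row=3, col=0), (row=3, col=6), (row=5, col=0), (row=5, col=6), (row=6, col=1), (row=7, col=2), (row=8, col=3)
  Distance 5: (row=0, col=2), (row=0, col=4), (row=1, col=1), (row=1, col=3), (row=1, col=5), (row=2, col=0), (row=4, col=6), (row=6, col=0), (row=7, col=1), (row=8, col=2), (row=8, col=4), (row=9, col=3)
  Distance 6: (row=0, col=3), (row=0, col=5), (row=1, col=0), (row=1, col=6), (row=7, col=0), (row=9, col=2), (row=9, col=4), (row=10, col=3)
  Distance 7: (row=0, col=6), (row=8, col=0), (row=9, col=1), (row=10, col=2)
  Distance 8: (row=9, col=0), (row=10, col=1), (row=11, col=2)
  Distance 9: (row=10, col=0)
  Distance 10: (row=11, col=0)
Total reachable: 56 (grid has 62 open cells total)

Answer: Reachable cells: 56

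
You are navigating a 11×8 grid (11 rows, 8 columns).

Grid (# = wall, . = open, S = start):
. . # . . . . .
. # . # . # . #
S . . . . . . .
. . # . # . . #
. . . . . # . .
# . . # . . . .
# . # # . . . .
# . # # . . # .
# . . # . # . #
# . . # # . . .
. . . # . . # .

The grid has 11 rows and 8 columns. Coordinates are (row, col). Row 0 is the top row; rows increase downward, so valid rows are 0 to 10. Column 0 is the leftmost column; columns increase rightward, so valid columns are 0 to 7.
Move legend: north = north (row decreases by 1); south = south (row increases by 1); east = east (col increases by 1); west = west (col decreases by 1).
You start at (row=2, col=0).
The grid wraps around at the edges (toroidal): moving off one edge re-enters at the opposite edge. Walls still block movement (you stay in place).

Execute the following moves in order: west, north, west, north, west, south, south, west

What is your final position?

Start: (row=2, col=0)
  west (west): (row=2, col=0) -> (row=2, col=7)
  north (north): blocked, stay at (row=2, col=7)
  west (west): (row=2, col=7) -> (row=2, col=6)
  north (north): (row=2, col=6) -> (row=1, col=6)
  west (west): blocked, stay at (row=1, col=6)
  south (south): (row=1, col=6) -> (row=2, col=6)
  south (south): (row=2, col=6) -> (row=3, col=6)
  west (west): (row=3, col=6) -> (row=3, col=5)
Final: (row=3, col=5)

Answer: Final position: (row=3, col=5)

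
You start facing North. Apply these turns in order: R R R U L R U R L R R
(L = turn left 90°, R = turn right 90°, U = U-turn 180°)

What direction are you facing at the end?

Start: North
  R (right (90° clockwise)) -> East
  R (right (90° clockwise)) -> South
  R (right (90° clockwise)) -> West
  U (U-turn (180°)) -> East
  L (left (90° counter-clockwise)) -> North
  R (right (90° clockwise)) -> East
  U (U-turn (180°)) -> West
  R (right (90° clockwise)) -> North
  L (left (90° counter-clockwise)) -> West
  R (right (90° clockwise)) -> North
  R (right (90° clockwise)) -> East
Final: East

Answer: Final heading: East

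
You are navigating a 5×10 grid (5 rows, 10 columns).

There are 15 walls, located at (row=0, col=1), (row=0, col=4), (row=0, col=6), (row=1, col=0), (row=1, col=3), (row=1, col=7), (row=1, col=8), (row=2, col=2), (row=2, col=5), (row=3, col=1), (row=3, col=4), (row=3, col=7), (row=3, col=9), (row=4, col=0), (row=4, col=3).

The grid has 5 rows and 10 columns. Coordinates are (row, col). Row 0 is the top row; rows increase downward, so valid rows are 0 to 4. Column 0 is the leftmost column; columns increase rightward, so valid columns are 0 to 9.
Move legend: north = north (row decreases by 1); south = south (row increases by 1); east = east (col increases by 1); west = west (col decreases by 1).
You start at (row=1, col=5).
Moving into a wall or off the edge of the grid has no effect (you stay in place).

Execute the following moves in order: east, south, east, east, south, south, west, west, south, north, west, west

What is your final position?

Answer: Final position: (row=3, col=5)

Derivation:
Start: (row=1, col=5)
  east (east): (row=1, col=5) -> (row=1, col=6)
  south (south): (row=1, col=6) -> (row=2, col=6)
  east (east): (row=2, col=6) -> (row=2, col=7)
  east (east): (row=2, col=7) -> (row=2, col=8)
  south (south): (row=2, col=8) -> (row=3, col=8)
  south (south): (row=3, col=8) -> (row=4, col=8)
  west (west): (row=4, col=8) -> (row=4, col=7)
  west (west): (row=4, col=7) -> (row=4, col=6)
  south (south): blocked, stay at (row=4, col=6)
  north (north): (row=4, col=6) -> (row=3, col=6)
  west (west): (row=3, col=6) -> (row=3, col=5)
  west (west): blocked, stay at (row=3, col=5)
Final: (row=3, col=5)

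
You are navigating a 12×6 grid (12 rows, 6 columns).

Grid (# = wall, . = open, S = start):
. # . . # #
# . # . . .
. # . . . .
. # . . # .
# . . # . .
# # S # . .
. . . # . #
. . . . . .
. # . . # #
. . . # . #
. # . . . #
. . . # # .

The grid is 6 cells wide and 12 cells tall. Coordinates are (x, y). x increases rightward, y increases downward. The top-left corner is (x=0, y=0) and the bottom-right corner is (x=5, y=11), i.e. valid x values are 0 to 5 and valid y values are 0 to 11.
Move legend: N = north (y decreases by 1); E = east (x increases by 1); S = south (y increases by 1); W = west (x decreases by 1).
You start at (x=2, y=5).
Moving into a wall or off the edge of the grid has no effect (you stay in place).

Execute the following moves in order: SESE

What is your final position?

Answer: Final position: (x=3, y=7)

Derivation:
Start: (x=2, y=5)
  S (south): (x=2, y=5) -> (x=2, y=6)
  E (east): blocked, stay at (x=2, y=6)
  S (south): (x=2, y=6) -> (x=2, y=7)
  E (east): (x=2, y=7) -> (x=3, y=7)
Final: (x=3, y=7)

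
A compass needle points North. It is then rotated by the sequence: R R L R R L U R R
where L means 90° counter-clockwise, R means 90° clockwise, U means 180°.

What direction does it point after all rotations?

Answer: Final heading: South

Derivation:
Start: North
  R (right (90° clockwise)) -> East
  R (right (90° clockwise)) -> South
  L (left (90° counter-clockwise)) -> East
  R (right (90° clockwise)) -> South
  R (right (90° clockwise)) -> West
  L (left (90° counter-clockwise)) -> South
  U (U-turn (180°)) -> North
  R (right (90° clockwise)) -> East
  R (right (90° clockwise)) -> South
Final: South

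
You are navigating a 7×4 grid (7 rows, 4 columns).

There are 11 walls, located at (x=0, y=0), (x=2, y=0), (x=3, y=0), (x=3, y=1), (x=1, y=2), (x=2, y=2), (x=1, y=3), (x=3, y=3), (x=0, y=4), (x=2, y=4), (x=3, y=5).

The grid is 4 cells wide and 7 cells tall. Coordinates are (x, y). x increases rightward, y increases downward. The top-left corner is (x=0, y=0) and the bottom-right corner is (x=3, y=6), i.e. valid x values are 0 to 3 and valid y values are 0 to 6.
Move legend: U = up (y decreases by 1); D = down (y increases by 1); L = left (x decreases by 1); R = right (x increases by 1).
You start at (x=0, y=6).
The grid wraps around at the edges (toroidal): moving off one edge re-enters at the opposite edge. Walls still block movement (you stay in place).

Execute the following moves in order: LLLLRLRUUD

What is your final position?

Start: (x=0, y=6)
  L (left): (x=0, y=6) -> (x=3, y=6)
  L (left): (x=3, y=6) -> (x=2, y=6)
  L (left): (x=2, y=6) -> (x=1, y=6)
  L (left): (x=1, y=6) -> (x=0, y=6)
  R (right): (x=0, y=6) -> (x=1, y=6)
  L (left): (x=1, y=6) -> (x=0, y=6)
  R (right): (x=0, y=6) -> (x=1, y=6)
  U (up): (x=1, y=6) -> (x=1, y=5)
  U (up): (x=1, y=5) -> (x=1, y=4)
  D (down): (x=1, y=4) -> (x=1, y=5)
Final: (x=1, y=5)

Answer: Final position: (x=1, y=5)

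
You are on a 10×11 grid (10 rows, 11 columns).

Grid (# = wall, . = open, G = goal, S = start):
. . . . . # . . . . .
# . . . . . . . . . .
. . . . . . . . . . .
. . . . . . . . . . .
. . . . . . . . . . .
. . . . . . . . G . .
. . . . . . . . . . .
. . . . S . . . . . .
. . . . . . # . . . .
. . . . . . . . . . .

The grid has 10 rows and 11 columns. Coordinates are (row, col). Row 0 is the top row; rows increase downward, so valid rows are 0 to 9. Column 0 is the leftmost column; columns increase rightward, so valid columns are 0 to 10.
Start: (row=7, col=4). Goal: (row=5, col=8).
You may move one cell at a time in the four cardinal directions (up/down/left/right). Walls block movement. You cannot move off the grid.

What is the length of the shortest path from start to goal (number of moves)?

Answer: Shortest path length: 6

Derivation:
BFS from (row=7, col=4) until reaching (row=5, col=8):
  Distance 0: (row=7, col=4)
  Distance 1: (row=6, col=4), (row=7, col=3), (row=7, col=5), (row=8, col=4)
  Distance 2: (row=5, col=4), (row=6, col=3), (row=6, col=5), (row=7, col=2), (row=7, col=6), (row=8, col=3), (row=8, col=5), (row=9, col=4)
  Distance 3: (row=4, col=4), (row=5, col=3), (row=5, col=5), (row=6, col=2), (row=6, col=6), (row=7, col=1), (row=7, col=7), (row=8, col=2), (row=9, col=3), (row=9, col=5)
  Distance 4: (row=3, col=4), (row=4, col=3), (row=4, col=5), (row=5, col=2), (row=5, col=6), (row=6, col=1), (row=6, col=7), (row=7, col=0), (row=7, col=8), (row=8, col=1), (row=8, col=7), (row=9, col=2), (row=9, col=6)
  Distance 5: (row=2, col=4), (row=3, col=3), (row=3, col=5), (row=4, col=2), (row=4, col=6), (row=5, col=1), (row=5, col=7), (row=6, col=0), (row=6, col=8), (row=7, col=9), (row=8, col=0), (row=8, col=8), (row=9, col=1), (row=9, col=7)
  Distance 6: (row=1, col=4), (row=2, col=3), (row=2, col=5), (row=3, col=2), (row=3, col=6), (row=4, col=1), (row=4, col=7), (row=5, col=0), (row=5, col=8), (row=6, col=9), (row=7, col=10), (row=8, col=9), (row=9, col=0), (row=9, col=8)  <- goal reached here
One shortest path (6 moves): (row=7, col=4) -> (row=7, col=5) -> (row=7, col=6) -> (row=7, col=7) -> (row=7, col=8) -> (row=6, col=8) -> (row=5, col=8)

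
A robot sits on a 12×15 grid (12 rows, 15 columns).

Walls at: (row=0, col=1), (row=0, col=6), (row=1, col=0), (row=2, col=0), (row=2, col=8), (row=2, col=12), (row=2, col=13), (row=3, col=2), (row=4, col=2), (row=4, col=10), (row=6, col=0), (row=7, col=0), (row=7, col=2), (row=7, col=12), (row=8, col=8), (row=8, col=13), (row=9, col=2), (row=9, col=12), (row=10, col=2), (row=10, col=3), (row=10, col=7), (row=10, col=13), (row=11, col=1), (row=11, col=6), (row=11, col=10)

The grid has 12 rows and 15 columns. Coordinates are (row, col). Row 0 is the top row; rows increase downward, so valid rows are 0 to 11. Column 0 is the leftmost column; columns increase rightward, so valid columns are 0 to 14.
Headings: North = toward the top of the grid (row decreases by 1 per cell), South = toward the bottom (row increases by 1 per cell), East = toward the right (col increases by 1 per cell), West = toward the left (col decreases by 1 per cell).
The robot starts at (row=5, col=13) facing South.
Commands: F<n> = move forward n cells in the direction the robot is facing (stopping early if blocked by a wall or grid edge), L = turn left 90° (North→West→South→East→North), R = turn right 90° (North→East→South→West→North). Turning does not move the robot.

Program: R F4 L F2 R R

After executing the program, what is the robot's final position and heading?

Start: (row=5, col=13), facing South
  R: turn right, now facing West
  F4: move forward 4, now at (row=5, col=9)
  L: turn left, now facing South
  F2: move forward 2, now at (row=7, col=9)
  R: turn right, now facing West
  R: turn right, now facing North
Final: (row=7, col=9), facing North

Answer: Final position: (row=7, col=9), facing North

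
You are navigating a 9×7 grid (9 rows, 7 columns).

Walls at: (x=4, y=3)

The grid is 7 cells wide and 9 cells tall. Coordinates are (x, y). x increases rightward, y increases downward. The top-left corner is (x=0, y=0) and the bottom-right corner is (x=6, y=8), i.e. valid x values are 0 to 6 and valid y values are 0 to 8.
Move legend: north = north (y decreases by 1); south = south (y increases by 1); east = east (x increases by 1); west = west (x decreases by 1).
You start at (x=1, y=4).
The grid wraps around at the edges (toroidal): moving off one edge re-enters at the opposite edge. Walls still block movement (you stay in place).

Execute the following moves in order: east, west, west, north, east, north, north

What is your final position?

Answer: Final position: (x=1, y=1)

Derivation:
Start: (x=1, y=4)
  east (east): (x=1, y=4) -> (x=2, y=4)
  west (west): (x=2, y=4) -> (x=1, y=4)
  west (west): (x=1, y=4) -> (x=0, y=4)
  north (north): (x=0, y=4) -> (x=0, y=3)
  east (east): (x=0, y=3) -> (x=1, y=3)
  north (north): (x=1, y=3) -> (x=1, y=2)
  north (north): (x=1, y=2) -> (x=1, y=1)
Final: (x=1, y=1)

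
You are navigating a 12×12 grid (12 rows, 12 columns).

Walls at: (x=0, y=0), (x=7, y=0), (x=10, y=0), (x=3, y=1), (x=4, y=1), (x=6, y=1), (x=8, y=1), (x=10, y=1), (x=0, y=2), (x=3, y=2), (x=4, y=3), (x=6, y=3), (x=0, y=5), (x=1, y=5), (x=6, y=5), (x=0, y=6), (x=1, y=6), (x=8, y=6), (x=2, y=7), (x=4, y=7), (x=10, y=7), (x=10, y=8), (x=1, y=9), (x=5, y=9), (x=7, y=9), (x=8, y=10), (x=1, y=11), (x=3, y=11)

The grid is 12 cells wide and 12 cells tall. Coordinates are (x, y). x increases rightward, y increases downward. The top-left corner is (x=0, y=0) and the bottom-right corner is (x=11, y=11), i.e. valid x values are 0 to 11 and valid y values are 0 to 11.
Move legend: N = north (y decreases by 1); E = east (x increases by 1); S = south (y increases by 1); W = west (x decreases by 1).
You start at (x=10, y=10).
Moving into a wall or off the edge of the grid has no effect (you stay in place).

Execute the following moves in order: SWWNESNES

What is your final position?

Start: (x=10, y=10)
  S (south): (x=10, y=10) -> (x=10, y=11)
  W (west): (x=10, y=11) -> (x=9, y=11)
  W (west): (x=9, y=11) -> (x=8, y=11)
  N (north): blocked, stay at (x=8, y=11)
  E (east): (x=8, y=11) -> (x=9, y=11)
  S (south): blocked, stay at (x=9, y=11)
  N (north): (x=9, y=11) -> (x=9, y=10)
  E (east): (x=9, y=10) -> (x=10, y=10)
  S (south): (x=10, y=10) -> (x=10, y=11)
Final: (x=10, y=11)

Answer: Final position: (x=10, y=11)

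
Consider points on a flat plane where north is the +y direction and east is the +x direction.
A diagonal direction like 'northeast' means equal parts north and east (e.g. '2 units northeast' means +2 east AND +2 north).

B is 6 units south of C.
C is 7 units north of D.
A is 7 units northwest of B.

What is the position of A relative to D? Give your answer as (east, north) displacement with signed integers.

Place D at the origin (east=0, north=0).
  C is 7 units north of D: delta (east=+0, north=+7); C at (east=0, north=7).
  B is 6 units south of C: delta (east=+0, north=-6); B at (east=0, north=1).
  A is 7 units northwest of B: delta (east=-7, north=+7); A at (east=-7, north=8).
Therefore A relative to D: (east=-7, north=8).

Answer: A is at (east=-7, north=8) relative to D.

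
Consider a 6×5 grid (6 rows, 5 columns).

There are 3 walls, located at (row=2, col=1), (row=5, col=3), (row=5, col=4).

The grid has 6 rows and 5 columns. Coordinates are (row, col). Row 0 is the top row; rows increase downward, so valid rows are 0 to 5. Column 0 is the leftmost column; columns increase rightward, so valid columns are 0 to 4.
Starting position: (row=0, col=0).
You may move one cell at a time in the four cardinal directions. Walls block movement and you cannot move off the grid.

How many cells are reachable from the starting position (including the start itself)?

BFS flood-fill from (row=0, col=0):
  Distance 0: (row=0, col=0)
  Distance 1: (row=0, col=1), (row=1, col=0)
  Distance 2: (row=0, col=2), (row=1, col=1), (row=2, col=0)
  Distance 3: (row=0, col=3), (row=1, col=2), (row=3, col=0)
  Distance 4: (row=0, col=4), (row=1, col=3), (row=2, col=2), (row=3, col=1), (row=4, col=0)
  Distance 5: (row=1, col=4), (row=2, col=3), (row=3, col=2), (row=4, col=1), (row=5, col=0)
  Distance 6: (row=2, col=4), (row=3, col=3), (row=4, col=2), (row=5, col=1)
  Distance 7: (row=3, col=4), (row=4, col=3), (row=5, col=2)
  Distance 8: (row=4, col=4)
Total reachable: 27 (grid has 27 open cells total)

Answer: Reachable cells: 27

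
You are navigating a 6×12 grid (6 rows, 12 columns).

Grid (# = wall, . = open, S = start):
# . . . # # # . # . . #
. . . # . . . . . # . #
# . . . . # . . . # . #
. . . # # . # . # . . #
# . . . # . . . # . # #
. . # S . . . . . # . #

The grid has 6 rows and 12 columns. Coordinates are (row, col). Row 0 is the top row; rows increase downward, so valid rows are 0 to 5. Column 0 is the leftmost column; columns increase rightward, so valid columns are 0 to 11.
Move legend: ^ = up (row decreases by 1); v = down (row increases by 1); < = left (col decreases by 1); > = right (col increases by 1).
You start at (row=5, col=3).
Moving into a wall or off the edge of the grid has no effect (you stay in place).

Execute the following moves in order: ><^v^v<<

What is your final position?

Start: (row=5, col=3)
  > (right): (row=5, col=3) -> (row=5, col=4)
  < (left): (row=5, col=4) -> (row=5, col=3)
  ^ (up): (row=5, col=3) -> (row=4, col=3)
  v (down): (row=4, col=3) -> (row=5, col=3)
  ^ (up): (row=5, col=3) -> (row=4, col=3)
  v (down): (row=4, col=3) -> (row=5, col=3)
  < (left): blocked, stay at (row=5, col=3)
  < (left): blocked, stay at (row=5, col=3)
Final: (row=5, col=3)

Answer: Final position: (row=5, col=3)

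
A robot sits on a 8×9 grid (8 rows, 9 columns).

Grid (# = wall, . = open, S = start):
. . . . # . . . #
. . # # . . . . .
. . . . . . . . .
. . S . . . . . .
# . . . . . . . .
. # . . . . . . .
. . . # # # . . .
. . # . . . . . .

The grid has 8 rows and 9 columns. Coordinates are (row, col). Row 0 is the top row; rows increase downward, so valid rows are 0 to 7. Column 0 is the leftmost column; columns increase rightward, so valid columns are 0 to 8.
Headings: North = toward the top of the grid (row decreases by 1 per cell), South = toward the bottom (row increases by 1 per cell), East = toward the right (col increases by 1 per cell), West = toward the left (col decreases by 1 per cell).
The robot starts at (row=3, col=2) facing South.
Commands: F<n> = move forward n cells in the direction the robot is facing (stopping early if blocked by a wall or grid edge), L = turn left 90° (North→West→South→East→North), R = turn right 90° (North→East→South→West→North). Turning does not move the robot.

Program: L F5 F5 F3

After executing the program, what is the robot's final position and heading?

Start: (row=3, col=2), facing South
  L: turn left, now facing East
  F5: move forward 5, now at (row=3, col=7)
  F5: move forward 1/5 (blocked), now at (row=3, col=8)
  F3: move forward 0/3 (blocked), now at (row=3, col=8)
Final: (row=3, col=8), facing East

Answer: Final position: (row=3, col=8), facing East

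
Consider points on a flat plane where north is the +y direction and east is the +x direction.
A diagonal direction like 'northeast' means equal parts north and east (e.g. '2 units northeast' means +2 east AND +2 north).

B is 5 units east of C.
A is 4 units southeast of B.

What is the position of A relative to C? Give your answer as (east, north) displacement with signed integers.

Place C at the origin (east=0, north=0).
  B is 5 units east of C: delta (east=+5, north=+0); B at (east=5, north=0).
  A is 4 units southeast of B: delta (east=+4, north=-4); A at (east=9, north=-4).
Therefore A relative to C: (east=9, north=-4).

Answer: A is at (east=9, north=-4) relative to C.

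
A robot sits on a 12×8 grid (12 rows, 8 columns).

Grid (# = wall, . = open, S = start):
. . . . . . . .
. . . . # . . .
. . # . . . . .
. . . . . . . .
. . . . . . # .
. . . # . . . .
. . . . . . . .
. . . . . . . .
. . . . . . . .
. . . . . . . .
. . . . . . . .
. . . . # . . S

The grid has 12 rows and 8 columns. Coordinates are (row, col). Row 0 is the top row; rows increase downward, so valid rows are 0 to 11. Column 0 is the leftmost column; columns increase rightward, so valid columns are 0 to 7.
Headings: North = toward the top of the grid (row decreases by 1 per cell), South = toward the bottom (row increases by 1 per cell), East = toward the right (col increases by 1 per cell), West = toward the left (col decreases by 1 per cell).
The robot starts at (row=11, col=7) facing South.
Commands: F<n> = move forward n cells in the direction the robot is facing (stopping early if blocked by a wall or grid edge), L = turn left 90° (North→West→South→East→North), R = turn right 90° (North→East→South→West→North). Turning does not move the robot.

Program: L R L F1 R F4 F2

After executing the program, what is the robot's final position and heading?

Start: (row=11, col=7), facing South
  L: turn left, now facing East
  R: turn right, now facing South
  L: turn left, now facing East
  F1: move forward 0/1 (blocked), now at (row=11, col=7)
  R: turn right, now facing South
  F4: move forward 0/4 (blocked), now at (row=11, col=7)
  F2: move forward 0/2 (blocked), now at (row=11, col=7)
Final: (row=11, col=7), facing South

Answer: Final position: (row=11, col=7), facing South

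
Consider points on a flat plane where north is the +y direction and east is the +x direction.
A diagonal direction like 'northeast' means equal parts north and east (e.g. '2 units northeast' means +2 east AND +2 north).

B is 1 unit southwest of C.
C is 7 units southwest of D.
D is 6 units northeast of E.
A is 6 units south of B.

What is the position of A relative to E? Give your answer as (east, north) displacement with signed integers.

Place E at the origin (east=0, north=0).
  D is 6 units northeast of E: delta (east=+6, north=+6); D at (east=6, north=6).
  C is 7 units southwest of D: delta (east=-7, north=-7); C at (east=-1, north=-1).
  B is 1 unit southwest of C: delta (east=-1, north=-1); B at (east=-2, north=-2).
  A is 6 units south of B: delta (east=+0, north=-6); A at (east=-2, north=-8).
Therefore A relative to E: (east=-2, north=-8).

Answer: A is at (east=-2, north=-8) relative to E.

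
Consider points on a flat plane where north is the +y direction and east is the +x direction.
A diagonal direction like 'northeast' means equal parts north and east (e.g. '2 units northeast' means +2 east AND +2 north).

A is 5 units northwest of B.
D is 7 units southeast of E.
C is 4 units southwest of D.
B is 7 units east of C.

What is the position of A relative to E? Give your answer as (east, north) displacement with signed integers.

Answer: A is at (east=5, north=-6) relative to E.

Derivation:
Place E at the origin (east=0, north=0).
  D is 7 units southeast of E: delta (east=+7, north=-7); D at (east=7, north=-7).
  C is 4 units southwest of D: delta (east=-4, north=-4); C at (east=3, north=-11).
  B is 7 units east of C: delta (east=+7, north=+0); B at (east=10, north=-11).
  A is 5 units northwest of B: delta (east=-5, north=+5); A at (east=5, north=-6).
Therefore A relative to E: (east=5, north=-6).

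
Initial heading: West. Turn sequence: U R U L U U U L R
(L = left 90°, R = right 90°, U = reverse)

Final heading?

Start: West
  U (U-turn (180°)) -> East
  R (right (90° clockwise)) -> South
  U (U-turn (180°)) -> North
  L (left (90° counter-clockwise)) -> West
  U (U-turn (180°)) -> East
  U (U-turn (180°)) -> West
  U (U-turn (180°)) -> East
  L (left (90° counter-clockwise)) -> North
  R (right (90° clockwise)) -> East
Final: East

Answer: Final heading: East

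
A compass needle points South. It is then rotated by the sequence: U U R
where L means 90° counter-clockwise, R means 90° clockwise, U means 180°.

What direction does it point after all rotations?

Start: South
  U (U-turn (180°)) -> North
  U (U-turn (180°)) -> South
  R (right (90° clockwise)) -> West
Final: West

Answer: Final heading: West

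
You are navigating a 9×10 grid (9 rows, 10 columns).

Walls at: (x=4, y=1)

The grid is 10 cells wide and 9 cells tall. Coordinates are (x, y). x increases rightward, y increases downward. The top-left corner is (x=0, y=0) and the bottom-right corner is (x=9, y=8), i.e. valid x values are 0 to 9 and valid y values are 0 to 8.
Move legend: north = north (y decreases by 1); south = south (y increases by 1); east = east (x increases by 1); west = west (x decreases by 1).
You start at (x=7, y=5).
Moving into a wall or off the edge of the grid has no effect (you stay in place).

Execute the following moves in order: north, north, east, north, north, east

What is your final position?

Start: (x=7, y=5)
  north (north): (x=7, y=5) -> (x=7, y=4)
  north (north): (x=7, y=4) -> (x=7, y=3)
  east (east): (x=7, y=3) -> (x=8, y=3)
  north (north): (x=8, y=3) -> (x=8, y=2)
  north (north): (x=8, y=2) -> (x=8, y=1)
  east (east): (x=8, y=1) -> (x=9, y=1)
Final: (x=9, y=1)

Answer: Final position: (x=9, y=1)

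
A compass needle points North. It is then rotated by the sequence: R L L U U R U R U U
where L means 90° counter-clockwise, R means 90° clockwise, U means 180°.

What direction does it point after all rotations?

Start: North
  R (right (90° clockwise)) -> East
  L (left (90° counter-clockwise)) -> North
  L (left (90° counter-clockwise)) -> West
  U (U-turn (180°)) -> East
  U (U-turn (180°)) -> West
  R (right (90° clockwise)) -> North
  U (U-turn (180°)) -> South
  R (right (90° clockwise)) -> West
  U (U-turn (180°)) -> East
  U (U-turn (180°)) -> West
Final: West

Answer: Final heading: West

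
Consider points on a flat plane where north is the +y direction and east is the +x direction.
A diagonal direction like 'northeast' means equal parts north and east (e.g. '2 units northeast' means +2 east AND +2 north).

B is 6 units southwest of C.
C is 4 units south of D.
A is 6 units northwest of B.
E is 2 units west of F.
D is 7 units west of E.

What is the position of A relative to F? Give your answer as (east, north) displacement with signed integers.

Answer: A is at (east=-21, north=-4) relative to F.

Derivation:
Place F at the origin (east=0, north=0).
  E is 2 units west of F: delta (east=-2, north=+0); E at (east=-2, north=0).
  D is 7 units west of E: delta (east=-7, north=+0); D at (east=-9, north=0).
  C is 4 units south of D: delta (east=+0, north=-4); C at (east=-9, north=-4).
  B is 6 units southwest of C: delta (east=-6, north=-6); B at (east=-15, north=-10).
  A is 6 units northwest of B: delta (east=-6, north=+6); A at (east=-21, north=-4).
Therefore A relative to F: (east=-21, north=-4).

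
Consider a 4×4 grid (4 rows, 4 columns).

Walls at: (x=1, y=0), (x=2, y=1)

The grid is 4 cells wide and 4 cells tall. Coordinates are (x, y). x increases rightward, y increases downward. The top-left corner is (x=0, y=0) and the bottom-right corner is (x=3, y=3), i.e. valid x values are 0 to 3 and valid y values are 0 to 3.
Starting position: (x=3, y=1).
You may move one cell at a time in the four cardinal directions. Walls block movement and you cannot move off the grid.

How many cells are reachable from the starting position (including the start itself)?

Answer: Reachable cells: 14

Derivation:
BFS flood-fill from (x=3, y=1):
  Distance 0: (x=3, y=1)
  Distance 1: (x=3, y=0), (x=3, y=2)
  Distance 2: (x=2, y=0), (x=2, y=2), (x=3, y=3)
  Distance 3: (x=1, y=2), (x=2, y=3)
  Distance 4: (x=1, y=1), (x=0, y=2), (x=1, y=3)
  Distance 5: (x=0, y=1), (x=0, y=3)
  Distance 6: (x=0, y=0)
Total reachable: 14 (grid has 14 open cells total)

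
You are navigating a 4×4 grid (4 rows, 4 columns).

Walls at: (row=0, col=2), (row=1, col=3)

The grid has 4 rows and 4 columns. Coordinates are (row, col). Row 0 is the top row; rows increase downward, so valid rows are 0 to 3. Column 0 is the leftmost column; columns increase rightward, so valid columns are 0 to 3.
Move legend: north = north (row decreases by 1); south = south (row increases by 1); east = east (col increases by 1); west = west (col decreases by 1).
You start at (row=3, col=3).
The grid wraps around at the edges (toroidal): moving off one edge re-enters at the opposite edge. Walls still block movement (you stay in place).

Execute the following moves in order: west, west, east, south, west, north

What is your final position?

Start: (row=3, col=3)
  west (west): (row=3, col=3) -> (row=3, col=2)
  west (west): (row=3, col=2) -> (row=3, col=1)
  east (east): (row=3, col=1) -> (row=3, col=2)
  south (south): blocked, stay at (row=3, col=2)
  west (west): (row=3, col=2) -> (row=3, col=1)
  north (north): (row=3, col=1) -> (row=2, col=1)
Final: (row=2, col=1)

Answer: Final position: (row=2, col=1)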